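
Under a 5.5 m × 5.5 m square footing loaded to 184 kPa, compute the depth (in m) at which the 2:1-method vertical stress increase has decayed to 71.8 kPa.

z ≈ 3.3 m

2:1 spreading — at depth z the loaded area has grown by z in each plan dimension:
qB²/(B+z)² = Δσ_z ⇒ z = B(√(q/Δσ_z) − 1) = 5.5×(√(184/71.8) − 1) = 3.305 m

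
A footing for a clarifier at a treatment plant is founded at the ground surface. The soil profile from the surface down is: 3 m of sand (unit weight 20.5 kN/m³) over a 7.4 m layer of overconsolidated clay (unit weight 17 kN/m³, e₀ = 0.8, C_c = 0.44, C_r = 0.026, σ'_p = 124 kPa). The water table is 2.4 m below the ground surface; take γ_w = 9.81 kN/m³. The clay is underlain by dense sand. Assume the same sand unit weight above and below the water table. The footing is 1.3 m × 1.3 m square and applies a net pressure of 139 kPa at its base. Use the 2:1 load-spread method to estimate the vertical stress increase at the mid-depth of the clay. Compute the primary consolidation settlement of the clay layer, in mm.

Mid-depth of clay below the ground surface: z = 3 + 7.4/2 = 6.7 m.
Total vertical stress at mid-clay: σ_v = 20.5×3 + 17×3.7 = 124.4 kPa.
Pore pressure: u = 9.81×(6.7 − 2.4) = 42.183 kPa.
Initial effective stress: σ'_0 = σ_v − u = 124.4 − 42.183 = 82.217 kPa.
Stress increase at mid-clay by the 2:1 spreading method:
Δσ = qBL/((B+z)(L+z)) = 139×1.3×1.3/((1.3+6.7)(1.3+6.7)) = 3.6705 kPa
Final effective stress: σ'_f = 82.217 + 3.6705 = 85.888 kPa.
σ'_f = 85.888 ≤ σ'_p = 124 kPa, so the clay remains overconsolidated and only the recompression index applies:
S_c = C_r·H/(1+e₀)·log₁₀(σ'_f/σ'_0) = 0.026×7.4/1.8×log₁₀(85.888/82.217)
    = 0.10689 × 0.018971 = 0.002028 m

S_c ≈ 2.03 mm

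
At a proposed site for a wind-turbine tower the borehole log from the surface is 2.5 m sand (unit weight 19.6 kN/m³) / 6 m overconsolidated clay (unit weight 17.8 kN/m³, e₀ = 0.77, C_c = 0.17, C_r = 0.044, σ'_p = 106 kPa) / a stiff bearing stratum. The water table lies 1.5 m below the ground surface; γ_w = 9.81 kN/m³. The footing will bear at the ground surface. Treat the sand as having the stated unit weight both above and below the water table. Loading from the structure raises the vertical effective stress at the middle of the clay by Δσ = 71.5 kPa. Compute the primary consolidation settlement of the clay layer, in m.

Mid-depth of clay below the ground surface: z = 2.5 + 6/2 = 5.5 m.
Total vertical stress at mid-clay: σ_v = 19.6×2.5 + 17.8×3 = 102.4 kPa.
Pore pressure: u = 9.81×(5.5 − 1.5) = 39.24 kPa.
Initial effective stress: σ'_0 = σ_v − u = 102.4 − 39.24 = 63.16 kPa.
Final effective stress: σ'_f = 63.16 + 71.5 = 134.66 kPa.
σ'_f = 134.66 > σ'_p = 106 kPa, so the stress path crosses the preconsolidation pressure — recompression up to σ'_p, then virgin compression beyond:
S_c = H/(1+e₀)·[C_r·log₁₀(σ'_p/σ'_0) + C_c·log₁₀(σ'_f/σ'_p)]
    = 6/1.77 × [0.044×log₁₀(106/63.16) + 0.17×log₁₀(134.66/106)]
    = 3.3898 × [0.009894 + 0.017669] = 0.09343 m

S_c ≈ 0.0934 m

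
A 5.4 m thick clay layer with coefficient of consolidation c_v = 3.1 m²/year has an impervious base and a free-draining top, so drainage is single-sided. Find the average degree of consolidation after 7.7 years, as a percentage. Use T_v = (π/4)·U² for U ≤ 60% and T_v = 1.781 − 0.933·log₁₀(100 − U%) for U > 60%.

U ≈ 89.2 %

Drainage path length: H_d = H = 5.4 m (single drainage).
T_v = c_v·t/H_d² = 3.1×7.7/5.4² = 0.81859.
T_v = 0.81859 corresponds to the U > 60% branch:
U = 1 − 10^((1.781 − T_v)/0.933)/100 = 0.8925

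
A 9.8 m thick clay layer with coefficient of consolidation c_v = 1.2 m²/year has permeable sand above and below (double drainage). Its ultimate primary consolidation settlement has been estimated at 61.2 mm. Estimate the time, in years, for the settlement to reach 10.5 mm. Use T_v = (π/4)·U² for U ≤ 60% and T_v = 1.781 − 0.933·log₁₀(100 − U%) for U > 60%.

t ≈ 0.463 years

Drainage path length: H_d = H/2 = 4.9 m (double drainage).
U = S(t)/S_ult = 10.5/61.2 = 0.1716.
U ≤ 60%: T_v = (π/4)·U² = (π/4)×0.17157² = 0.023119.
t = T_v·H_d²/c_v = 0.023119×4.9²/1.2 = 0.4626 years.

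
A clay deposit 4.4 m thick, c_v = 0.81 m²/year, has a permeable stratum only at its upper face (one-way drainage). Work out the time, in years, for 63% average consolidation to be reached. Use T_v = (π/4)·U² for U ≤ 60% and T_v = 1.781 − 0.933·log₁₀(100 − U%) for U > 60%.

t ≈ 7.6 years

Drainage path length: H_d = H = 4.4 m (single drainage).
U > 60%: T_v = 1.781 − 0.933·log₁₀(100 − 63) = 0.31787.
t = T_v·H_d²/c_v = 0.31787×4.4²/0.81 = 7.597 years.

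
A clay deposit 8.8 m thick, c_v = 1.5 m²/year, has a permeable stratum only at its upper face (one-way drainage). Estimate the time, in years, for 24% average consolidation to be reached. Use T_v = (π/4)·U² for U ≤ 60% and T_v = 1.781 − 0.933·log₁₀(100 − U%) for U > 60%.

t ≈ 2.34 years

Drainage path length: H_d = H = 8.8 m (single drainage).
U ≤ 60%: T_v = (π/4)·U² = (π/4)×0.24² = 0.045239.
t = T_v·H_d²/c_v = 0.045239×8.8²/1.5 = 2.336 years.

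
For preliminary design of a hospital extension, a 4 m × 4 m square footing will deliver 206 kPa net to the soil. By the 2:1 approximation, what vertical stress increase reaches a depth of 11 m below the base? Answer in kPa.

Δσ_z ≈ 14.6 kPa

By the 2:1 method the load spreads at 1 horizontal : 2 vertical, so at depth z the loaded area has grown by z in each plan dimension:
Δσ = qBL/((B+z)(L+z)) = 206×4×4/((4+11)(4+11)) = 14.649 kPa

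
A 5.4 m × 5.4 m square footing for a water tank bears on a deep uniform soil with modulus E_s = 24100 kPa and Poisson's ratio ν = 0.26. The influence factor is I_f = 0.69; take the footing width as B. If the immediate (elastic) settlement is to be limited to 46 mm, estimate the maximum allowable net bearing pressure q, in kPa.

S_e = q·B·(1−ν²)/E_s · I_f  ⇒  q = S_e·E_s / (B·(1−ν²)·I_f).
q = 0.046 × 24100 / (5.4 × 0.9324 × 0.69) = 319.1 kPa

q ≈ 319 kPa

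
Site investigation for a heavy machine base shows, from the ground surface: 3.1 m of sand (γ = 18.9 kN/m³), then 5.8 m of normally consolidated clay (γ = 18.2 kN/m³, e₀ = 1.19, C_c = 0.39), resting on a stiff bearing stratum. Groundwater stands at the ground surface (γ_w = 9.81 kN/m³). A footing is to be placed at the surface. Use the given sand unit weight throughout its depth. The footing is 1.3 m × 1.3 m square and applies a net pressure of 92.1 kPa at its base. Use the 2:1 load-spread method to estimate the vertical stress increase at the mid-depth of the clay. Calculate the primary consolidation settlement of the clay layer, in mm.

Mid-depth of clay below the ground surface: z = 3.1 + 5.8/2 = 6 m.
Total vertical stress at mid-clay: σ_v = 18.9×3.1 + 18.2×2.9 = 111.37 kPa.
Pore pressure: u = 9.81×(6 − 0) = 58.86 kPa.
Initial effective stress: σ'_0 = σ_v − u = 111.37 − 58.86 = 52.51 kPa.
Stress increase at mid-clay by the 2:1 spreading method:
Δσ = qBL/((B+z)(L+z)) = 92.1×1.3×1.3/((1.3+6)(1.3+6)) = 2.9208 kPa
Final effective stress: σ'_f = σ'_0 + Δσ = 52.51 + 2.9208 = 55.431 kPa.
Normally consolidated clay, so the full stress increment lies on the virgin compression line:
S_c = C_c·H/(1+e₀)·log₁₀(σ'_f/σ'_0) = 0.39×5.8/(1+1.19)×log₁₀(55.431/52.51)
    = 1.0329 × 0.023511 = 0.02428 m

S_c ≈ 24.3 mm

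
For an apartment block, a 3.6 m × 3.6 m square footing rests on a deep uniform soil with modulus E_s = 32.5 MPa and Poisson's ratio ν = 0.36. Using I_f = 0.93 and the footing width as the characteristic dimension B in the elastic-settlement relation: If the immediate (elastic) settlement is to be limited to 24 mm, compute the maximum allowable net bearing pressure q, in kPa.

E_s = 32.5 MPa = 32500 kPa.
S_e = q·B·(1−ν²)/E_s · I_f  ⇒  q = S_e·E_s / (B·(1−ν²)·I_f).
q = 0.024 × 32500 / (3.6 × 0.8704 × 0.93) = 267.7 kPa

q ≈ 268 kPa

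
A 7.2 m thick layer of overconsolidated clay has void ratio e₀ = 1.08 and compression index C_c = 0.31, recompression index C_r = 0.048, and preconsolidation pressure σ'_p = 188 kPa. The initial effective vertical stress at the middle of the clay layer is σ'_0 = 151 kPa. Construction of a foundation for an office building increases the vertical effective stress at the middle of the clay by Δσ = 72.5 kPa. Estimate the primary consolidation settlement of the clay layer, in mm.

S_c ≈ 96.4 mm

Final effective stress: σ'_f = 151 + 72.5 = 223.5 kPa.
σ'_f = 223.5 > σ'_p = 188 kPa, so the stress path crosses the preconsolidation pressure — recompression up to σ'_p, then virgin compression beyond:
S_c = H/(1+e₀)·[C_r·log₁₀(σ'_p/σ'_0) + C_c·log₁₀(σ'_f/σ'_p)]
    = 7.2/2.08 × [0.048×log₁₀(188/151) + 0.31×log₁₀(223.5/188)]
    = 3.4615 × [0.0045687 + 0.023287] = 0.09642 m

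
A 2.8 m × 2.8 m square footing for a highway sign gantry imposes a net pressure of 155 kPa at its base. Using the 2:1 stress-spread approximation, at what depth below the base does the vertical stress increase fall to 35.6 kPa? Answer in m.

2:1 spreading — at depth z the loaded area has grown by z in each plan dimension:
qB²/(B+z)² = Δσ_z ⇒ z = B(√(q/Δσ_z) − 1) = 2.8×(√(155/35.6) − 1) = 3.043 m

z ≈ 3.04 m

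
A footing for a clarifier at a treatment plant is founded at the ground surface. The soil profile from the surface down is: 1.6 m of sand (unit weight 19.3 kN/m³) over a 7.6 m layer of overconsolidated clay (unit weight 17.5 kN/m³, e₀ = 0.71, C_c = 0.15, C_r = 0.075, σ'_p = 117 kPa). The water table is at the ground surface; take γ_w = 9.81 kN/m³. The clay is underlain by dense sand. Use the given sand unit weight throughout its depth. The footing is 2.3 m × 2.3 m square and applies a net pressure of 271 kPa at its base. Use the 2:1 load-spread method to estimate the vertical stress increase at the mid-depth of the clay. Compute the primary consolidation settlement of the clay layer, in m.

Mid-depth of clay below the ground surface: z = 1.6 + 7.6/2 = 5.4 m.
Total vertical stress at mid-clay: σ_v = 19.3×1.6 + 17.5×3.8 = 97.38 kPa.
Pore pressure: u = 9.81×(5.4 − 0) = 52.974 kPa.
Initial effective stress: σ'_0 = σ_v − u = 97.38 − 52.974 = 44.406 kPa.
Stress increase at mid-clay by the 2:1 spreading method:
Δσ = qBL/((B+z)(L+z)) = 271×2.3×2.3/((2.3+5.4)(2.3+5.4)) = 24.179 kPa
Final effective stress: σ'_f = 44.406 + 24.179 = 68.585 kPa.
σ'_f = 68.585 ≤ σ'_p = 117 kPa, so the clay remains overconsolidated and only the recompression index applies:
S_c = C_r·H/(1+e₀)·log₁₀(σ'_f/σ'_0) = 0.075×7.6/1.71×log₁₀(68.585/44.406)
    = 0.33333 × 0.18879 = 0.06293 m

S_c ≈ 0.0629 m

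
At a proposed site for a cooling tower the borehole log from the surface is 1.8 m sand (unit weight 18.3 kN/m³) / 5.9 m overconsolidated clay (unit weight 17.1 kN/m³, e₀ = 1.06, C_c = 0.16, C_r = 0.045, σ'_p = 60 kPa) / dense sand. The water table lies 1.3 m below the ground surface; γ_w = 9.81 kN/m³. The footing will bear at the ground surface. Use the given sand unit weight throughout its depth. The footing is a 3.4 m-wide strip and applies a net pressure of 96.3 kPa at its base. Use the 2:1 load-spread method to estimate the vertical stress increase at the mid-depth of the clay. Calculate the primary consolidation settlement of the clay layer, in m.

Mid-depth of clay below the ground surface: z = 1.8 + 5.9/2 = 4.75 m.
Total vertical stress at mid-clay: σ_v = 18.3×1.8 + 17.1×2.95 = 83.385 kPa.
Pore pressure: u = 9.81×(4.75 − 1.3) = 33.845 kPa.
Initial effective stress: σ'_0 = σ_v − u = 83.385 − 33.845 = 49.54 kPa.
Stress increase at mid-clay by the 2:1 spreading method:
Δσ = qB/(B+z) = 96.3×3.4/(3.4+4.75) = 40.174 kPa
Final effective stress: σ'_f = 49.54 + 40.174 = 89.714 kPa.
σ'_f = 89.714 > σ'_p = 60 kPa, so the stress path crosses the preconsolidation pressure — recompression up to σ'_p, then virgin compression beyond:
S_c = H/(1+e₀)·[C_r·log₁₀(σ'_p/σ'_0) + C_c·log₁₀(σ'_f/σ'_p)]
    = 5.9/2.06 × [0.045×log₁₀(60/49.54) + 0.16×log₁₀(89.714/60)]
    = 2.8641 × [0.0037438 + 0.027953] = 0.09078 m

S_c ≈ 0.0908 m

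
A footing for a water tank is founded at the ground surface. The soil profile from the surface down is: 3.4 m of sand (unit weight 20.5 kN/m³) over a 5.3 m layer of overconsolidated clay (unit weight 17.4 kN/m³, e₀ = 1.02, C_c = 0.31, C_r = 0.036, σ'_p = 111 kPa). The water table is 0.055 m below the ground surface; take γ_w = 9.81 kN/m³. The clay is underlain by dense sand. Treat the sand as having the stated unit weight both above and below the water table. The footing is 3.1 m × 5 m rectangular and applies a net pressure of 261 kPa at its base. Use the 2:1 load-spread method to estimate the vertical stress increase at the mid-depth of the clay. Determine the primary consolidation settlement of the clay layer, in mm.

Mid-depth of clay below the ground surface: z = 3.4 + 5.3/2 = 6.05 m.
Total vertical stress at mid-clay: σ_v = 20.5×3.4 + 17.4×2.65 = 115.81 kPa.
Pore pressure: u = 9.81×(6.05 − 0.055) = 58.811 kPa.
Initial effective stress: σ'_0 = σ_v − u = 115.81 − 58.811 = 56.999 kPa.
Stress increase at mid-clay by the 2:1 spreading method:
Δσ = qBL/((B+z)(L+z)) = 261×3.1×5/((3.1+6.05)(5+6.05)) = 40.012 kPa
Final effective stress: σ'_f = 56.999 + 40.012 = 97.011 kPa.
σ'_f = 97.011 ≤ σ'_p = 111 kPa, so the clay remains overconsolidated and only the recompression index applies:
S_c = C_r·H/(1+e₀)·log₁₀(σ'_f/σ'_0) = 0.036×5.3/2.02×log₁₀(97.011/56.999)
    = 0.094457 × 0.23095 = 0.02181 m

S_c ≈ 21.8 mm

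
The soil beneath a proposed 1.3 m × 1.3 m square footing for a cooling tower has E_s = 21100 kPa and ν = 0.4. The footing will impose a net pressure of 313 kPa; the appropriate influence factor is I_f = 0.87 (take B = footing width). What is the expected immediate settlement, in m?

S_e ≈ 0.0141 m

Immediate (elastic) settlement: S_e = q·B·(1−ν²)/E_s · I_f.
S_e = 313 × 1.3 × (1 − 0.4²) / 21100 × 0.87
    = 313 × 1.3 × 0.84 / 21100 × 0.87
    = 0.01409 m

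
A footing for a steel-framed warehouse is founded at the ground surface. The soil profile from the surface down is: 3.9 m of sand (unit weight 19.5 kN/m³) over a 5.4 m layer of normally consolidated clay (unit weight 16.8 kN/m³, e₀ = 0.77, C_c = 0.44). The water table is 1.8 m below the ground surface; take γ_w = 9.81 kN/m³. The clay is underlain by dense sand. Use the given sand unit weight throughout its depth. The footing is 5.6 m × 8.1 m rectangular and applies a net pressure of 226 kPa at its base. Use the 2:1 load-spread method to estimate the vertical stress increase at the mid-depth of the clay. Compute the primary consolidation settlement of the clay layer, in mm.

Mid-depth of clay below the ground surface: z = 3.9 + 5.4/2 = 6.6 m.
Total vertical stress at mid-clay: σ_v = 19.5×3.9 + 16.8×2.7 = 121.41 kPa.
Pore pressure: u = 9.81×(6.6 − 1.8) = 47.088 kPa.
Initial effective stress: σ'_0 = σ_v − u = 121.41 − 47.088 = 74.322 kPa.
Stress increase at mid-clay by the 2:1 spreading method:
Δσ = qBL/((B+z)(L+z)) = 226×5.6×8.1/((5.6+6.6)(8.1+6.6)) = 57.162 kPa
Final effective stress: σ'_f = σ'_0 + Δσ = 74.322 + 57.162 = 131.48 kPa.
Normally consolidated clay, so the full stress increment lies on the virgin compression line:
S_c = C_c·H/(1+e₀)·log₁₀(σ'_f/σ'_0) = 0.44×5.4/(1+0.77)×log₁₀(131.48/74.322)
    = 1.3424 × 0.24774 = 0.3326 m

S_c ≈ 333 mm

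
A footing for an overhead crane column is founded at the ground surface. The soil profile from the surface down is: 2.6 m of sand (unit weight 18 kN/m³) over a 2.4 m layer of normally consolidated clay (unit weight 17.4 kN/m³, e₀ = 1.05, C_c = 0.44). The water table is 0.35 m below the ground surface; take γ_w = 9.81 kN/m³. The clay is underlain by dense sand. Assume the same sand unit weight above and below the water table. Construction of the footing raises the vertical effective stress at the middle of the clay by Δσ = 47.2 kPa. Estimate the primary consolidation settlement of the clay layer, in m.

S_c ≈ 0.195 m

Mid-depth of clay below the ground surface: z = 2.6 + 2.4/2 = 3.8 m.
Total vertical stress at mid-clay: σ_v = 18×2.6 + 17.4×1.2 = 67.68 kPa.
Pore pressure: u = 9.81×(3.8 − 0.35) = 33.845 kPa.
Initial effective stress: σ'_0 = σ_v − u = 67.68 − 33.845 = 33.835 kPa.
Final effective stress: σ'_f = σ'_0 + Δσ = 33.835 + 47.2 = 81.035 kPa.
Normally consolidated clay, so the full stress increment lies on the virgin compression line:
S_c = C_c·H/(1+e₀)·log₁₀(σ'_f/σ'_0) = 0.44×2.4/(1+1.05)×log₁₀(81.035/33.835)
    = 0.51512 × 0.37931 = 0.1954 m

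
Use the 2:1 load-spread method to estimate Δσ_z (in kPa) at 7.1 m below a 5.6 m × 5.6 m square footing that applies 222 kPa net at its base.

Δσ_z ≈ 43.2 kPa

By the 2:1 method the load spreads at 1 horizontal : 2 vertical, so at depth z the loaded area has grown by z in each plan dimension:
Δσ = qBL/((B+z)(L+z)) = 222×5.6×5.6/((5.6+7.1)(5.6+7.1)) = 43.164 kPa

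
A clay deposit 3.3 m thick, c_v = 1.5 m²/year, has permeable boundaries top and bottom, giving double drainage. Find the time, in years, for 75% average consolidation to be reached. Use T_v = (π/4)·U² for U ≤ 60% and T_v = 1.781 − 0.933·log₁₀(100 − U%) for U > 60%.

Drainage path length: H_d = H/2 = 1.65 m (double drainage).
U > 60%: T_v = 1.781 − 0.933·log₁₀(100 − 75) = 0.47672.
t = T_v·H_d²/c_v = 0.47672×1.65²/1.5 = 0.8652 years.

t ≈ 0.865 years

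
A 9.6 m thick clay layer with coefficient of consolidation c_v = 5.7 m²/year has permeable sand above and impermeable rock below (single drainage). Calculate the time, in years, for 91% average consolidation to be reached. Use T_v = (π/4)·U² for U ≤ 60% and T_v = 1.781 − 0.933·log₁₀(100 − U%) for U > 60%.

t ≈ 14.4 years

Drainage path length: H_d = H = 9.6 m (single drainage).
U > 60%: T_v = 1.781 − 0.933·log₁₀(100 − 91) = 0.89069.
t = T_v·H_d²/c_v = 0.89069×9.6²/5.7 = 14.4 years.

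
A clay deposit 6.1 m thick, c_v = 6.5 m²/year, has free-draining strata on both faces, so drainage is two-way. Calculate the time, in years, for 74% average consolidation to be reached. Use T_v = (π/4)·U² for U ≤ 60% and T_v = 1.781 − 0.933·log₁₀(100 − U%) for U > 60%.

t ≈ 0.66 years

Drainage path length: H_d = H/2 = 3.05 m (double drainage).
U > 60%: T_v = 1.781 − 0.933·log₁₀(100 − 74) = 0.46083.
t = T_v·H_d²/c_v = 0.46083×3.05²/6.5 = 0.6595 years.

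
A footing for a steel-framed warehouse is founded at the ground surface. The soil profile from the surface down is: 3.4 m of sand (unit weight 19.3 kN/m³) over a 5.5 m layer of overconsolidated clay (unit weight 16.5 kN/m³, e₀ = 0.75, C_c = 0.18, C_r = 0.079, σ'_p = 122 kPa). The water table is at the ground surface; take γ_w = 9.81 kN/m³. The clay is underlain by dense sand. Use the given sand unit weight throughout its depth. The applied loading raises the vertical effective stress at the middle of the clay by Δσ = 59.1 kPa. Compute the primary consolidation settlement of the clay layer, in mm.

S_c ≈ 83.4 mm

Mid-depth of clay below the ground surface: z = 3.4 + 5.5/2 = 6.15 m.
Total vertical stress at mid-clay: σ_v = 19.3×3.4 + 16.5×2.75 = 111 kPa.
Pore pressure: u = 9.81×(6.15 − 0) = 60.332 kPa.
Initial effective stress: σ'_0 = σ_v − u = 111 − 60.332 = 50.668 kPa.
Final effective stress: σ'_f = 50.668 + 59.1 = 109.77 kPa.
σ'_f = 109.77 ≤ σ'_p = 122 kPa, so the clay remains overconsolidated and only the recompression index applies:
S_c = C_r·H/(1+e₀)·log₁₀(σ'_f/σ'_0) = 0.079×5.5/1.75×log₁₀(109.77/50.668)
    = 0.24829 × 0.33575 = 0.08336 m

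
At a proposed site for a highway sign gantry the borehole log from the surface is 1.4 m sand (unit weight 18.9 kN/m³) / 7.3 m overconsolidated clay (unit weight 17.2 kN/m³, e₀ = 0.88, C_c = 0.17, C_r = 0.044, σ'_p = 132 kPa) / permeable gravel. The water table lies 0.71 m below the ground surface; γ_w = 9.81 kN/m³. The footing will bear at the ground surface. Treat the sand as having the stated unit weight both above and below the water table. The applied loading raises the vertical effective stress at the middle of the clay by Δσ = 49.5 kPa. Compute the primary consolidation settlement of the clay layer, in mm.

S_c ≈ 53.7 mm

Mid-depth of clay below the ground surface: z = 1.4 + 7.3/2 = 5.05 m.
Total vertical stress at mid-clay: σ_v = 18.9×1.4 + 17.2×3.65 = 89.24 kPa.
Pore pressure: u = 9.81×(5.05 − 0.71) = 42.575 kPa.
Initial effective stress: σ'_0 = σ_v − u = 89.24 − 42.575 = 46.665 kPa.
Final effective stress: σ'_f = 46.665 + 49.5 = 96.165 kPa.
σ'_f = 96.165 ≤ σ'_p = 132 kPa, so the clay remains overconsolidated and only the recompression index applies:
S_c = C_r·H/(1+e₀)·log₁₀(σ'_f/σ'_0) = 0.044×7.3/1.88×log₁₀(96.165/46.665)
    = 0.17085 × 0.31403 = 0.05365 m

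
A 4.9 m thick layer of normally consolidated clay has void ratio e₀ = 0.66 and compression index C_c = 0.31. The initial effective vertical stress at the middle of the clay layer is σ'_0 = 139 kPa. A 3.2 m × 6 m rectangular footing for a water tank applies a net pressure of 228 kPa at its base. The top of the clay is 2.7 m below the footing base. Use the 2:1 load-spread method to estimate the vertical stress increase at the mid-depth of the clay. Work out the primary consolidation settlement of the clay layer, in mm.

Mid-depth of clay below the footing base: z = 2.7 + 4.9/2 = 5.15 m.
Stress increase at mid-clay by the 2:1 spreading method:
Δσ = qBL/((B+z)(L+z)) = 228×3.2×6/((3.2+5.15)(6+5.15)) = 47.019 kPa
Final effective stress: σ'_f = σ'_0 + Δσ = 139 + 47.019 = 186.02 kPa.
Normally consolidated clay, so the full stress increment lies on the virgin compression line:
S_c = C_c·H/(1+e₀)·log₁₀(σ'_f/σ'_0) = 0.31×4.9/(1+0.66)×log₁₀(186.02/139)
    = 0.91506 × 0.12654 = 0.1158 m

S_c ≈ 116 mm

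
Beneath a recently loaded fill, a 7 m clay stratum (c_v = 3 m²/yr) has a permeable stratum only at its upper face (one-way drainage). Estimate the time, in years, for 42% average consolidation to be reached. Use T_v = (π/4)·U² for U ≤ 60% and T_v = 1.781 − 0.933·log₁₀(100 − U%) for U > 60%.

t ≈ 2.26 years

Drainage path length: H_d = H = 7 m (single drainage).
U ≤ 60%: T_v = (π/4)·U² = (π/4)×0.42² = 0.13854.
t = T_v·H_d²/c_v = 0.13854×7²/3 = 2.263 years.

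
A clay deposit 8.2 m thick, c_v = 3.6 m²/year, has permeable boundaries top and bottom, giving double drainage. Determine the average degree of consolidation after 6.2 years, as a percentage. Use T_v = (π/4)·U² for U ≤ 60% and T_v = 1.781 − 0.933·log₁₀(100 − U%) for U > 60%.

Drainage path length: H_d = H/2 = 4.1 m (double drainage).
T_v = c_v·t/H_d² = 3.6×6.2/4.1² = 1.3278.
T_v = 1.3278 corresponds to the U > 60% branch:
U = 1 − 10^((1.781 − T_v)/0.933)/100 = 0.9694

U ≈ 96.9 %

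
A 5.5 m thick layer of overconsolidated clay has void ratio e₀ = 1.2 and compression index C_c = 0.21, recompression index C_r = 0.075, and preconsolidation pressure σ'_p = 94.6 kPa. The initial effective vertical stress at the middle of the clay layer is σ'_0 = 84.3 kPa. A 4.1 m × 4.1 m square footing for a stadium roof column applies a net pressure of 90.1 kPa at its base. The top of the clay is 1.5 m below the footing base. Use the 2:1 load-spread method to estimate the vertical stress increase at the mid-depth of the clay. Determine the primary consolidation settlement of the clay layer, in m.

S_c ≈ 0.0354 m

Mid-depth of clay below the footing base: z = 1.5 + 5.5/2 = 4.25 m.
Stress increase at mid-clay by the 2:1 spreading method:
Δσ = qBL/((B+z)(L+z)) = 90.1×4.1×4.1/((4.1+4.25)(4.1+4.25)) = 21.723 kPa
Final effective stress: σ'_f = 84.3 + 21.723 = 106.02 kPa.
σ'_f = 106.02 > σ'_p = 94.6 kPa, so the stress path crosses the preconsolidation pressure — recompression up to σ'_p, then virgin compression beyond:
S_c = H/(1+e₀)·[C_r·log₁₀(σ'_p/σ'_0) + C_c·log₁₀(σ'_f/σ'_p)]
    = 5.5/2.2 × [0.075×log₁₀(94.6/84.3) + 0.21×log₁₀(106.02/94.6)]
    = 2.5 × [0.0037548 + 0.010394] = 0.03537 m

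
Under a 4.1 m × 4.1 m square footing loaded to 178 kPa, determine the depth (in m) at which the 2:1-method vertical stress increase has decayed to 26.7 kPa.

z ≈ 6.49 m

2:1 spreading — at depth z the loaded area has grown by z in each plan dimension:
qB²/(B+z)² = Δσ_z ⇒ z = B(√(q/Δσ_z) − 1) = 4.1×(√(178/26.7) − 1) = 6.486 m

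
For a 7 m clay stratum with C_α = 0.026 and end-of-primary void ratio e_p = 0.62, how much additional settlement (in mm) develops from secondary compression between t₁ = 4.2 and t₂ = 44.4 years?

Secondary compression: S_s = C_α·H/(1+e_p)·log₁₀(t₂/t₁)
S_s = 0.026×7/(1+0.62)×log₁₀(44.4/4.2)
    = 0.1123 × 1.024 = 0.1151 m

S_s ≈ 115 mm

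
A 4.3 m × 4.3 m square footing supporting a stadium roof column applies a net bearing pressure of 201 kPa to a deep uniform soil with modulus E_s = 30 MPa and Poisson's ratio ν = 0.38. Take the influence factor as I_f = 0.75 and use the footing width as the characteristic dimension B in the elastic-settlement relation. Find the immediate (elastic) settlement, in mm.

Immediate (elastic) settlement: S_e = q·B·(1−ν²)/E_s · I_f.
E_s = 30 MPa = 30000 kPa.
S_e = 201 × 4.3 × (1 − 0.38²) / 30000 × 0.75
    = 201 × 4.3 × 0.8556 / 30000 × 0.75
    = 0.01849 m = 18.49 mm

S_e ≈ 18.5 mm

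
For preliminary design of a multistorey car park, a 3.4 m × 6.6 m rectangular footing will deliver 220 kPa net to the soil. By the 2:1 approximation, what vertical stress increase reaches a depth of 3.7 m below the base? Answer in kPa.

Δσ_z ≈ 67.5 kPa

By the 2:1 method the load spreads at 1 horizontal : 2 vertical, so at depth z the loaded area has grown by z in each plan dimension:
Δσ = qBL/((B+z)(L+z)) = 220×3.4×6.6/((3.4+3.7)(6.6+3.7)) = 67.507 kPa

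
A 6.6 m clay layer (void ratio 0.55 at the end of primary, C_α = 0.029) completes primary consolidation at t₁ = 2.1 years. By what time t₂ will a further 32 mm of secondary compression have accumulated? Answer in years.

t₂ ≈ 3.81 years

S_s = C_α·H/(1+e_p)·log₁₀(t₂/t₁) ⇒ log₁₀(t₂/t₁) = S_s·(1+e_p)/(C_α·H).
log₁₀(t₂/t₁) = 0.032 × (1+0.55) / (0.029×6.6) = 0.2591
t₂ = t₁ × 10^0.2591 = 2.1 × 1.816 = 3.814 years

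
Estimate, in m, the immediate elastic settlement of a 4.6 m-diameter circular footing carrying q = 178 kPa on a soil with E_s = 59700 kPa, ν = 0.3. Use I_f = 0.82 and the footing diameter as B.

Immediate (elastic) settlement: S_e = q·B·(1−ν²)/E_s · I_f.
S_e = 178 × 4.6 × (1 − 0.3²) / 59700 × 0.82
    = 178 × 4.6 × 0.91 / 59700 × 0.82
    = 0.01023 m

S_e ≈ 0.0102 m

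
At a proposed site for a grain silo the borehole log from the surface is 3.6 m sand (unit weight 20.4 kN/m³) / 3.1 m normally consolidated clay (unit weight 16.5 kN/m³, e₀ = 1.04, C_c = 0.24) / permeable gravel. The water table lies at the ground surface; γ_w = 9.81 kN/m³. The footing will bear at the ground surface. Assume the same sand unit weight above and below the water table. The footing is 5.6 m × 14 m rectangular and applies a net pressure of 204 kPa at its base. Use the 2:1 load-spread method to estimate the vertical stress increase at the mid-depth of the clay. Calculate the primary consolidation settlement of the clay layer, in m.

Mid-depth of clay below the ground surface: z = 3.6 + 3.1/2 = 5.15 m.
Total vertical stress at mid-clay: σ_v = 20.4×3.6 + 16.5×1.55 = 99.015 kPa.
Pore pressure: u = 9.81×(5.15 − 0) = 50.522 kPa.
Initial effective stress: σ'_0 = σ_v − u = 99.015 − 50.522 = 48.493 kPa.
Stress increase at mid-clay by the 2:1 spreading method:
Δσ = qBL/((B+z)(L+z)) = 204×5.6×14/((5.6+5.15)(14+5.15)) = 77.691 kPa
Final effective stress: σ'_f = σ'_0 + Δσ = 48.493 + 77.691 = 126.18 kPa.
Normally consolidated clay, so the full stress increment lies on the virgin compression line:
S_c = C_c·H/(1+e₀)·log₁₀(σ'_f/σ'_0) = 0.24×3.1/(1+1.04)×log₁₀(126.18/48.493)
    = 0.36471 × 0.41531 = 0.1515 m

S_c ≈ 0.151 m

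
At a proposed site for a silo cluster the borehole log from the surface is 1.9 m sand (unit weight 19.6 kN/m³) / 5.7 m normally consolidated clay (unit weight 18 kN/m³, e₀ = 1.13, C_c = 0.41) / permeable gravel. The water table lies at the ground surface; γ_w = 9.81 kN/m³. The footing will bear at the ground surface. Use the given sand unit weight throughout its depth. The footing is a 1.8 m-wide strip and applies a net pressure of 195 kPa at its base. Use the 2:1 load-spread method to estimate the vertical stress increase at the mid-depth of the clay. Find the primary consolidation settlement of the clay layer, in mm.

Mid-depth of clay below the ground surface: z = 1.9 + 5.7/2 = 4.75 m.
Total vertical stress at mid-clay: σ_v = 19.6×1.9 + 18×2.85 = 88.54 kPa.
Pore pressure: u = 9.81×(4.75 − 0) = 46.598 kPa.
Initial effective stress: σ'_0 = σ_v − u = 88.54 − 46.598 = 41.942 kPa.
Stress increase at mid-clay by the 2:1 spreading method:
Δσ = qB/(B+z) = 195×1.8/(1.8+4.75) = 53.588 kPa
Final effective stress: σ'_f = σ'_0 + Δσ = 41.942 + 53.588 = 95.53 kPa.
Normally consolidated clay, so the full stress increment lies on the virgin compression line:
S_c = C_c·H/(1+e₀)·log₁₀(σ'_f/σ'_0) = 0.41×5.7/(1+1.13)×log₁₀(95.53/41.942)
    = 1.0972 × 0.35749 = 0.3922 m

S_c ≈ 392 mm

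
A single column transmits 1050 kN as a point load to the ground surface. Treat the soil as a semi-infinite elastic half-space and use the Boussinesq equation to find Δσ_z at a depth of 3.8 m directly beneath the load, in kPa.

Boussinesq vertical stress below a point load on an elastic half-space:
Δσ_z = 3P/(2πz²) · [1 + (r/z)²]^(−5/2)
r/z = 0/3.8 = 0; [1+(r/z)²]^(−5/2) = 1.
Δσ_z = 3×1050/(2π×3.8²) × 1 = 34.719 × 1 = 34.72 kPa

Δσ_z ≈ 34.7 kPa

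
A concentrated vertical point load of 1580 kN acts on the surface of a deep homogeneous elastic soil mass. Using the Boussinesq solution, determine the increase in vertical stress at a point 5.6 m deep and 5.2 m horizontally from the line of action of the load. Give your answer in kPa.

Boussinesq vertical stress below a point load on an elastic half-space:
Δσ_z = 3P/(2πz²) · [1 + (r/z)²]^(−5/2)
r/z = 5.2/5.6 = 0.92857; [1+(r/z)²]^(−5/2) = 0.2113.
Δσ_z = 3×1580/(2π×5.6²) × 0.2113 = 24.056 × 0.2113 = 5.083 kPa

Δσ_z ≈ 5.08 kPa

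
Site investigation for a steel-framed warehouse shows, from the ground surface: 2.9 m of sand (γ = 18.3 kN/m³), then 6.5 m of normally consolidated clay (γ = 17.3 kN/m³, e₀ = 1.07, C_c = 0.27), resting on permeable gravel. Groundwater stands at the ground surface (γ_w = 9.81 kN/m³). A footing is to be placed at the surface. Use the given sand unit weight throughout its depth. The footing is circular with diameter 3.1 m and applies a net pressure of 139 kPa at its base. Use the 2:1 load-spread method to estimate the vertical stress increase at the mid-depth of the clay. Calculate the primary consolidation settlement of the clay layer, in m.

Mid-depth of clay below the ground surface: z = 2.9 + 6.5/2 = 6.15 m.
Total vertical stress at mid-clay: σ_v = 18.3×2.9 + 17.3×3.25 = 109.3 kPa.
Pore pressure: u = 9.81×(6.15 − 0) = 60.332 kPa.
Initial effective stress: σ'_0 = σ_v − u = 109.3 − 60.332 = 48.968 kPa.
Stress increase at mid-clay by the 2:1 spreading method:
Δσ ≈ qD²/(D+z)² = 139×3.1²/(3.1+6.15)² = 15.612 kPa
Final effective stress: σ'_f = σ'_0 + Δσ = 48.968 + 15.612 = 64.58 kPa.
Normally consolidated clay, so the full stress increment lies on the virgin compression line:
S_c = C_c·H/(1+e₀)·log₁₀(σ'_f/σ'_0) = 0.27×6.5/(1+1.07)×log₁₀(64.58/48.968)
    = 0.84783 × 0.12019 = 0.1019 m

S_c ≈ 0.102 m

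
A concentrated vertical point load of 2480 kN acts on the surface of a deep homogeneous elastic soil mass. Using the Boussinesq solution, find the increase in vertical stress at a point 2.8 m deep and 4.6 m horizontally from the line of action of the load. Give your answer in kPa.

Boussinesq vertical stress below a point load on an elastic half-space:
Δσ_z = 3P/(2πz²) · [1 + (r/z)²]^(−5/2)
r/z = 4.6/2.8 = 1.6429; [1+(r/z)²]^(−5/2) = 0.038001.
Δσ_z = 3×2480/(2π×2.8²) × 0.038001 = 151.03 × 0.038001 = 5.739 kPa

Δσ_z ≈ 5.74 kPa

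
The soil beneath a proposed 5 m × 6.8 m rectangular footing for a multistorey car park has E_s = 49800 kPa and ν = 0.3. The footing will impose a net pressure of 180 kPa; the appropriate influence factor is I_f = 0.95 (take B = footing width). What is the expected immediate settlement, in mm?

S_e ≈ 15.6 mm

Immediate (elastic) settlement: S_e = q·B·(1−ν²)/E_s · I_f.
S_e = 180 × 5 × (1 − 0.3²) / 49800 × 0.95
    = 180 × 5 × 0.91 / 49800 × 0.95
    = 0.01562 m = 15.62 mm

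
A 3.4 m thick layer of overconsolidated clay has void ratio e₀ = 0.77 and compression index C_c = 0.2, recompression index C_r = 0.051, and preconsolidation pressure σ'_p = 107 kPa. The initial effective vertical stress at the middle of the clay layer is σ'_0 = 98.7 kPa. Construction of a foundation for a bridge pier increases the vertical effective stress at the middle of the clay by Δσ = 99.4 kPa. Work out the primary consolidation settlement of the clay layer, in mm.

Final effective stress: σ'_f = 98.7 + 99.4 = 198.1 kPa.
σ'_f = 198.1 > σ'_p = 107 kPa, so the stress path crosses the preconsolidation pressure — recompression up to σ'_p, then virgin compression beyond:
S_c = H/(1+e₀)·[C_r·log₁₀(σ'_p/σ'_0) + C_c·log₁₀(σ'_f/σ'_p)]
    = 3.4/1.77 × [0.051×log₁₀(107/98.7) + 0.2×log₁₀(198.1/107)]
    = 1.9209 × [0.0017884 + 0.0535] = 0.1062 m

S_c ≈ 106 mm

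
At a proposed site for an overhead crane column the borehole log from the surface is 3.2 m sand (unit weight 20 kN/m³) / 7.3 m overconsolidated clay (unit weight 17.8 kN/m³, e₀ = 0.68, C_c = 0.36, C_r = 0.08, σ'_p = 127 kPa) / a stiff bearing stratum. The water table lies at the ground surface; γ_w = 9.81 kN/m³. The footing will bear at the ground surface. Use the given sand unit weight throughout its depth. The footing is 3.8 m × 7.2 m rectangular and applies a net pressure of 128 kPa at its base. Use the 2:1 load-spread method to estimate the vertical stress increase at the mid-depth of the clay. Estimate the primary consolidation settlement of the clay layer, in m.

S_c ≈ 0.0485 m

Mid-depth of clay below the ground surface: z = 3.2 + 7.3/2 = 6.85 m.
Total vertical stress at mid-clay: σ_v = 20×3.2 + 17.8×3.65 = 128.97 kPa.
Pore pressure: u = 9.81×(6.85 − 0) = 67.198 kPa.
Initial effective stress: σ'_0 = σ_v − u = 128.97 − 67.198 = 61.772 kPa.
Stress increase at mid-clay by the 2:1 spreading method:
Δσ = qBL/((B+z)(L+z)) = 128×3.8×7.2/((3.8+6.85)(7.2+6.85)) = 23.405 kPa
Final effective stress: σ'_f = 61.772 + 23.405 = 85.177 kPa.
σ'_f = 85.177 ≤ σ'_p = 127 kPa, so the clay remains overconsolidated and only the recompression index applies:
S_c = C_r·H/(1+e₀)·log₁₀(σ'_f/σ'_0) = 0.08×7.3/1.68×log₁₀(85.177/61.772)
    = 0.34762 × 0.13953 = 0.0485 m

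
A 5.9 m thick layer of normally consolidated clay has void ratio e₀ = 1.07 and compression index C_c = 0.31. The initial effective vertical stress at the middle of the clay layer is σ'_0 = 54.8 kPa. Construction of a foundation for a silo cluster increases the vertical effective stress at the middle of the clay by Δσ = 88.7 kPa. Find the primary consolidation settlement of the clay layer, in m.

S_c ≈ 0.369 m

Final effective stress: σ'_f = σ'_0 + Δσ = 54.8 + 88.7 = 143.5 kPa.
Normally consolidated clay, so the full stress increment lies on the virgin compression line:
S_c = C_c·H/(1+e₀)·log₁₀(σ'_f/σ'_0) = 0.31×5.9/(1+1.07)×log₁₀(143.5/54.8)
    = 0.88357 × 0.41807 = 0.3694 m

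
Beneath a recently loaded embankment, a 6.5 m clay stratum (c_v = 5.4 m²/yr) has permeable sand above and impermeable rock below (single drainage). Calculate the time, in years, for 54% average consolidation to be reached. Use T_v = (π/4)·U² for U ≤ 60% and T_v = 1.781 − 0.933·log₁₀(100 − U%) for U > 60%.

Drainage path length: H_d = H = 6.5 m (single drainage).
U ≤ 60%: T_v = (π/4)·U² = (π/4)×0.54² = 0.22902.
t = T_v·H_d²/c_v = 0.22902×6.5²/5.4 = 1.792 years.

t ≈ 1.79 years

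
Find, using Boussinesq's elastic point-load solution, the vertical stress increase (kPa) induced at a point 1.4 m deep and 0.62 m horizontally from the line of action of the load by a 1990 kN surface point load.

Δσ_z ≈ 310 kPa

Boussinesq vertical stress below a point load on an elastic half-space:
Δσ_z = 3P/(2πz²) · [1 + (r/z)²]^(−5/2)
r/z = 0.62/1.4 = 0.44286; [1+(r/z)²]^(−5/2) = 0.63909.
Δσ_z = 3×1990/(2π×1.4²) × 0.63909 = 484.77 × 0.63909 = 309.8 kPa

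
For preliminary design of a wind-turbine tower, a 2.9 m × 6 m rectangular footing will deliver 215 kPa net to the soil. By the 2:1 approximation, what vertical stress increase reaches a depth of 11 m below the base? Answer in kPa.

Δσ_z ≈ 15.8 kPa

By the 2:1 method the load spreads at 1 horizontal : 2 vertical, so at depth z the loaded area has grown by z in each plan dimension:
Δσ = qBL/((B+z)(L+z)) = 215×2.9×6/((2.9+11)(6+11)) = 15.832 kPa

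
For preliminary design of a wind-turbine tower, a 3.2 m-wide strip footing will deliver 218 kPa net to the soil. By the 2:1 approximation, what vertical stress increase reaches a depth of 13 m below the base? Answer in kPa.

Δσ_z ≈ 43.1 kPa

By the 2:1 method the load spreads at 1 horizontal : 2 vertical, so at depth z the loaded area has grown by z in each plan dimension:
Δσ = qB/(B+z) = 218×3.2/(3.2+13) = 43.062 kPa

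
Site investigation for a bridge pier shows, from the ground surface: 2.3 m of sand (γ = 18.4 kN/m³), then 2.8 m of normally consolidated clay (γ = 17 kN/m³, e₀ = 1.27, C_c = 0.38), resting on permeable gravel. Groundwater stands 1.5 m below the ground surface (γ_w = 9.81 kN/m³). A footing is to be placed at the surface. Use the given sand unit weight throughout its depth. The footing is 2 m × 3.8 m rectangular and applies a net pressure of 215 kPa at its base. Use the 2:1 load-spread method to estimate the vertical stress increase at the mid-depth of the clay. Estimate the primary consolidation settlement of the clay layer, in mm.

Mid-depth of clay below the ground surface: z = 2.3 + 2.8/2 = 3.7 m.
Total vertical stress at mid-clay: σ_v = 18.4×2.3 + 17×1.4 = 66.12 kPa.
Pore pressure: u = 9.81×(3.7 − 1.5) = 21.582 kPa.
Initial effective stress: σ'_0 = σ_v − u = 66.12 − 21.582 = 44.538 kPa.
Stress increase at mid-clay by the 2:1 spreading method:
Δσ = qBL/((B+z)(L+z)) = 215×2×3.8/((2+3.7)(3.8+3.7)) = 38.222 kPa
Final effective stress: σ'_f = σ'_0 + Δσ = 44.538 + 38.222 = 82.76 kPa.
Normally consolidated clay, so the full stress increment lies on the virgin compression line:
S_c = C_c·H/(1+e₀)·log₁₀(σ'_f/σ'_0) = 0.38×2.8/(1+1.27)×log₁₀(82.76/44.538)
    = 0.46872 × 0.26909 = 0.1261 m

S_c ≈ 126 mm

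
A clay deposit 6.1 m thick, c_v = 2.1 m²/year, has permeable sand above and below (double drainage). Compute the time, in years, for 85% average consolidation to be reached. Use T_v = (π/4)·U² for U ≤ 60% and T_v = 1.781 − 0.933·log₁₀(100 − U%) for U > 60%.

t ≈ 3.03 years

Drainage path length: H_d = H/2 = 3.05 m (double drainage).
U > 60%: T_v = 1.781 − 0.933·log₁₀(100 − 85) = 0.68371.
t = T_v·H_d²/c_v = 0.68371×3.05²/2.1 = 3.029 years.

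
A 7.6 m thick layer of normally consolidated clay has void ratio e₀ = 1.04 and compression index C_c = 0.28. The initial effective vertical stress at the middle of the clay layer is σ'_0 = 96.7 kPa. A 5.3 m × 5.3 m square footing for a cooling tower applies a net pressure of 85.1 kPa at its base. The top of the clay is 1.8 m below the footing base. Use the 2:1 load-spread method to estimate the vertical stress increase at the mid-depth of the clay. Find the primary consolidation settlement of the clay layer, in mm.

S_c ≈ 85.6 mm

Mid-depth of clay below the footing base: z = 1.8 + 7.6/2 = 5.6 m.
Stress increase at mid-clay by the 2:1 spreading method:
Δσ = qBL/((B+z)(L+z)) = 85.1×5.3×5.3/((5.3+5.6)(5.3+5.6)) = 20.12 kPa
Final effective stress: σ'_f = σ'_0 + Δσ = 96.7 + 20.12 = 116.82 kPa.
Normally consolidated clay, so the full stress increment lies on the virgin compression line:
S_c = C_c·H/(1+e₀)·log₁₀(σ'_f/σ'_0) = 0.28×7.6/(1+1.04)×log₁₀(116.82/96.7)
    = 1.0431 × 0.082091 = 0.08563 m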